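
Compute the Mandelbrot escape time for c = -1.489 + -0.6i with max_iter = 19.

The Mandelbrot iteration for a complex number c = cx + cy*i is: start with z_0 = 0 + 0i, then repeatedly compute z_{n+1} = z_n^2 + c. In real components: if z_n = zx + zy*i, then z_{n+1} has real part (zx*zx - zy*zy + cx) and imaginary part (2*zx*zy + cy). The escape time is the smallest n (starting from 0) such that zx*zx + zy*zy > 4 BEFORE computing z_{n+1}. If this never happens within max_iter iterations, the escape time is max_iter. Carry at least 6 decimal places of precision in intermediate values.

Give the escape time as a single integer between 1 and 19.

z_0 = 0 + 0i, c = -1.4890 + -0.6000i
Iter 1: z = -1.4890 + -0.6000i, |z|^2 = 2.5771
Iter 2: z = 0.3681 + 1.1868i, |z|^2 = 1.5440
Iter 3: z = -2.7620 + 0.2738i, |z|^2 = 7.7035
Escaped at iteration 3

Answer: 3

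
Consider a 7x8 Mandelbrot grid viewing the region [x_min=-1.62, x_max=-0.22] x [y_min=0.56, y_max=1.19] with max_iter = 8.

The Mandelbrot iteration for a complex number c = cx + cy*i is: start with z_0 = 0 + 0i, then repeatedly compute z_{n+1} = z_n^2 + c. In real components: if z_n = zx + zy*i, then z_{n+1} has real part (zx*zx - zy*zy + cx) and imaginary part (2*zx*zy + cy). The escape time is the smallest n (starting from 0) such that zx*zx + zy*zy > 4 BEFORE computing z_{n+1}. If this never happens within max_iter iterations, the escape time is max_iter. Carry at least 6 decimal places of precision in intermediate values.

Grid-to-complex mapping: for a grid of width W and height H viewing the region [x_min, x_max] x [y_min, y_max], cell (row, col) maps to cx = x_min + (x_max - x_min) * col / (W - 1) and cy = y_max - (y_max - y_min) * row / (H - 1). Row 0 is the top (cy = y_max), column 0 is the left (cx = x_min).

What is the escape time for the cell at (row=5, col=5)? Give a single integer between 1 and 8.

Answer: 6

Derivation:
z_0 = 0 + 0i, c = -0.4533 + 0.7400i
Iter 1: z = -0.4533 + 0.7400i, |z|^2 = 0.7531
Iter 2: z = -0.7954 + 0.0691i, |z|^2 = 0.6375
Iter 3: z = 0.1746 + 0.6301i, |z|^2 = 0.4275
Iter 4: z = -0.8199 + 0.9600i, |z|^2 = 1.5939
Iter 5: z = -0.7027 + -0.8343i, |z|^2 = 1.1899
Iter 6: z = -0.6555 + 1.9126i, |z|^2 = 4.0876
Escaped at iteration 6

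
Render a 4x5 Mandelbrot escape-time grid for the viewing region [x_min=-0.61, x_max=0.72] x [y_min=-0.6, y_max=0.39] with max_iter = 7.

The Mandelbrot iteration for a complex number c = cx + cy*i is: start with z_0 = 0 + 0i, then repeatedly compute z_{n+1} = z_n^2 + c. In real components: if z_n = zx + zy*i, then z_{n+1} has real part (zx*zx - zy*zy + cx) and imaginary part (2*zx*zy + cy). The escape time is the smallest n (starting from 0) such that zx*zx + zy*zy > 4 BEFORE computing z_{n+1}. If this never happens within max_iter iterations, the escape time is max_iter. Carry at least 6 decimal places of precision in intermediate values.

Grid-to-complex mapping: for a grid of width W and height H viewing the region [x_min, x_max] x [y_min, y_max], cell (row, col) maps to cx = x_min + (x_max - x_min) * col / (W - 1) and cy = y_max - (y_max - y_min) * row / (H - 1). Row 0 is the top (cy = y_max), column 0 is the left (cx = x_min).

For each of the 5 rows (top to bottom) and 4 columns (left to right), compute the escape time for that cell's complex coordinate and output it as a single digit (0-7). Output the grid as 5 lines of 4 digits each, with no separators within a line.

Answer: 7773
7773
7773
7773
7773

Derivation:
(row=0, col=0): c = -0.6100 + 0.3900i → escape time 7
(row=0, col=1): c = -0.1667 + 0.3900i → escape time 7
(row=0, col=2): c = 0.2767 + 0.3900i → escape time 7
(row=0, col=3): c = 0.7200 + 0.3900i → escape time 3
(row=1, col=0): c = -0.6100 + 0.1425i → escape time 7
(row=1, col=1): c = -0.1667 + 0.1425i → escape time 7
(row=1, col=2): c = 0.2767 + 0.1425i → escape time 7
(row=1, col=3): c = 0.7200 + 0.1425i → escape time 3
(row=2, col=0): c = -0.6100 + -0.1050i → escape time 7
(row=2, col=1): c = -0.1667 + -0.1050i → escape time 7
(row=2, col=2): c = 0.2767 + -0.1050i → escape time 7
(row=2, col=3): c = 0.7200 + -0.1050i → escape time 3
(row=3, col=0): c = -0.6100 + -0.3525i → escape time 7
(row=3, col=1): c = -0.1667 + -0.3525i → escape time 7
(row=3, col=2): c = 0.2767 + -0.3525i → escape time 7
(row=3, col=3): c = 0.7200 + -0.3525i → escape time 3
(row=4, col=0): c = -0.6100 + -0.6000i → escape time 7
(row=4, col=1): c = -0.1667 + -0.6000i → escape time 7
(row=4, col=2): c = 0.2767 + -0.6000i → escape time 7
(row=4, col=3): c = 0.7200 + -0.6000i → escape time 3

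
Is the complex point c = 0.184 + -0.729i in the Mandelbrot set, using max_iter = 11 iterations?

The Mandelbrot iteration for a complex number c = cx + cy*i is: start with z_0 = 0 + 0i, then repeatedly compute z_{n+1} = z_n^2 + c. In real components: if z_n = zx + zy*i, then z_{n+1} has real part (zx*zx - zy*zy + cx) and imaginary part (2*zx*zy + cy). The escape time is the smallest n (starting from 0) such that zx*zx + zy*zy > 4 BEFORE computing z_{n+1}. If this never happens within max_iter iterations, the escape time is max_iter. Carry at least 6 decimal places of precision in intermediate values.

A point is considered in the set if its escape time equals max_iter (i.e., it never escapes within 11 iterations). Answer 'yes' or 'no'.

z_0 = 0 + 0i, c = 0.1840 + -0.7290i
Iter 1: z = 0.1840 + -0.7290i, |z|^2 = 0.5653
Iter 2: z = -0.3136 + -0.9973i, |z|^2 = 1.0929
Iter 3: z = -0.7122 + -0.1035i, |z|^2 = 0.5180
Iter 4: z = 0.6805 + -0.5815i, |z|^2 = 0.8013
Iter 5: z = 0.3090 + -1.5205i, |z|^2 = 2.4073
Iter 6: z = -2.0324 + -1.6685i, |z|^2 = 6.9146
Escaped at iteration 6

Answer: no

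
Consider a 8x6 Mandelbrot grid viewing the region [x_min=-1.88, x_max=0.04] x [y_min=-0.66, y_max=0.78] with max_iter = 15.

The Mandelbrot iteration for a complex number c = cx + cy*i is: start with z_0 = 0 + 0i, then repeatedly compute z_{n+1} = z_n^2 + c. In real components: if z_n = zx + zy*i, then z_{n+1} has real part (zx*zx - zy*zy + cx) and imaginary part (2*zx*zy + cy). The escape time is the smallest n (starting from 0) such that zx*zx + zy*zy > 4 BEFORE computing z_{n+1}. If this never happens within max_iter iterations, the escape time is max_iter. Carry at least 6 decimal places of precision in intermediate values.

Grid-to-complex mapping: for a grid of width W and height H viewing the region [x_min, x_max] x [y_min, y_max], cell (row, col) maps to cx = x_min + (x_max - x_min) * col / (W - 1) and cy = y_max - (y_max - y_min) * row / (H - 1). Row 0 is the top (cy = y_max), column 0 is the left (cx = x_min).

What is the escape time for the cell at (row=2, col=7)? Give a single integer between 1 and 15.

z_0 = 0 + 0i, c = 0.0400 + 0.2040i
Iter 1: z = 0.0400 + 0.2040i, |z|^2 = 0.0432
Iter 2: z = -0.0000 + 0.2203i, |z|^2 = 0.0485
Iter 3: z = -0.0085 + 0.2040i, |z|^2 = 0.0417
Iter 4: z = -0.0015 + 0.2005i, |z|^2 = 0.0402
Iter 5: z = -0.0002 + 0.2034i, |z|^2 = 0.0414
Iter 6: z = -0.0014 + 0.2039i, |z|^2 = 0.0416
Iter 7: z = -0.0016 + 0.2034i, |z|^2 = 0.0414
Iter 8: z = -0.0014 + 0.2034i, |z|^2 = 0.0414
Iter 9: z = -0.0014 + 0.2034i, |z|^2 = 0.0414
Iter 10: z = -0.0014 + 0.2034i, |z|^2 = 0.0414
Iter 11: z = -0.0014 + 0.2034i, |z|^2 = 0.0414
Iter 12: z = -0.0014 + 0.2034i, |z|^2 = 0.0414
Iter 13: z = -0.0014 + 0.2034i, |z|^2 = 0.0414
Iter 14: z = -0.0014 + 0.2034i, |z|^2 = 0.0414

Answer: 15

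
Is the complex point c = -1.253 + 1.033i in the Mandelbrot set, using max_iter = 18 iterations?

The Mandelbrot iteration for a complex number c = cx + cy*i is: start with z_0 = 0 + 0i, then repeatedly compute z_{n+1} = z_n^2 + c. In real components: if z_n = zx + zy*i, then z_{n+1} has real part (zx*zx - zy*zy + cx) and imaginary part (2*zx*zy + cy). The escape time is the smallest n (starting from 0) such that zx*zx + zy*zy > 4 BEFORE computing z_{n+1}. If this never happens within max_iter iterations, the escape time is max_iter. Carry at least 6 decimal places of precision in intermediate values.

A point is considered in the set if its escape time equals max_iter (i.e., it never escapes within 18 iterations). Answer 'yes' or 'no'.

Answer: no

Derivation:
z_0 = 0 + 0i, c = -1.2530 + 1.0330i
Iter 1: z = -1.2530 + 1.0330i, |z|^2 = 2.6371
Iter 2: z = -0.7501 + -1.5557i, |z|^2 = 2.9828
Iter 3: z = -3.1106 + 3.3668i, |z|^2 = 21.0110
Escaped at iteration 3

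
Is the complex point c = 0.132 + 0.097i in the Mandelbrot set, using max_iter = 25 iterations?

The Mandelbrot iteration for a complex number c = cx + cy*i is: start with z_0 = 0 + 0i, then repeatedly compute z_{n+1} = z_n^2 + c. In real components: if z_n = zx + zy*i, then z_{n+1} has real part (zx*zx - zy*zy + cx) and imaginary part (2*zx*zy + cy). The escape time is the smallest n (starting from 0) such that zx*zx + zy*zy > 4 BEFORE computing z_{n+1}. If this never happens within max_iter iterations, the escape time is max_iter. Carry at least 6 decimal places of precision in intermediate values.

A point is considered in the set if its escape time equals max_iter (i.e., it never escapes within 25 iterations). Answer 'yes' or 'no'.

Answer: yes

Derivation:
z_0 = 0 + 0i, c = 0.1320 + 0.0970i
Iter 1: z = 0.1320 + 0.0970i, |z|^2 = 0.0268
Iter 2: z = 0.1400 + 0.1226i, |z|^2 = 0.0346
Iter 3: z = 0.1366 + 0.1313i, |z|^2 = 0.0359
Iter 4: z = 0.1334 + 0.1329i, |z|^2 = 0.0355
Iter 5: z = 0.1321 + 0.1325i, |z|^2 = 0.0350
Iter 6: z = 0.1319 + 0.1320i, |z|^2 = 0.0348
Iter 7: z = 0.1320 + 0.1318i, |z|^2 = 0.0348
Iter 8: z = 0.1320 + 0.1318i, |z|^2 = 0.0348
Iter 9: z = 0.1321 + 0.1318i, |z|^2 = 0.0348
Iter 10: z = 0.1321 + 0.1318i, |z|^2 = 0.0348
Iter 11: z = 0.1321 + 0.1318i, |z|^2 = 0.0348
Iter 12: z = 0.1321 + 0.1318i, |z|^2 = 0.0348
Iter 13: z = 0.1321 + 0.1318i, |z|^2 = 0.0348
Iter 14: z = 0.1321 + 0.1318i, |z|^2 = 0.0348
Iter 15: z = 0.1321 + 0.1318i, |z|^2 = 0.0348
Iter 16: z = 0.1321 + 0.1318i, |z|^2 = 0.0348
Iter 17: z = 0.1321 + 0.1318i, |z|^2 = 0.0348
Iter 18: z = 0.1321 + 0.1318i, |z|^2 = 0.0348
Iter 19: z = 0.1321 + 0.1318i, |z|^2 = 0.0348
Iter 20: z = 0.1321 + 0.1318i, |z|^2 = 0.0348
Iter 21: z = 0.1321 + 0.1318i, |z|^2 = 0.0348
Iter 22: z = 0.1321 + 0.1318i, |z|^2 = 0.0348
Iter 23: z = 0.1321 + 0.1318i, |z|^2 = 0.0348
Iter 24: z = 0.1321 + 0.1318i, |z|^2 = 0.0348
Did not escape in 25 iterations → in set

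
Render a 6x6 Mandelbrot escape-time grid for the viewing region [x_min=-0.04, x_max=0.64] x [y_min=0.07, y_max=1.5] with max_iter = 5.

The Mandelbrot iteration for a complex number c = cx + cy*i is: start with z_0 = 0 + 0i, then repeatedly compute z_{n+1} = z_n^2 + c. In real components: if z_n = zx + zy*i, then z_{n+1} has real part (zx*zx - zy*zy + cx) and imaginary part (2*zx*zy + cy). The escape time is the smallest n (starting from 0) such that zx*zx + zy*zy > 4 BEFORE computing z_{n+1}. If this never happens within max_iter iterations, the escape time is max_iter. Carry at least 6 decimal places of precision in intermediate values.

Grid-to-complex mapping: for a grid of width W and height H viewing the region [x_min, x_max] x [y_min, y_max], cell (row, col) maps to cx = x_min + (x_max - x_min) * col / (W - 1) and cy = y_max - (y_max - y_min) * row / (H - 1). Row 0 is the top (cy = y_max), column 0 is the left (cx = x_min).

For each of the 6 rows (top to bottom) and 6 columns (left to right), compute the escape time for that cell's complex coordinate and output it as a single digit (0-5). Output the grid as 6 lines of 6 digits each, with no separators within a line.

(row=0, col=0): c = -0.0400 + 1.5000i → escape time 2
(row=0, col=1): c = 0.0960 + 1.5000i → escape time 2
(row=0, col=2): c = 0.2320 + 1.5000i → escape time 2
(row=0, col=3): c = 0.3680 + 1.5000i → escape time 2
(row=0, col=4): c = 0.5040 + 1.5000i → escape time 2
(row=0, col=5): c = 0.6400 + 1.5000i → escape time 2
(row=1, col=0): c = -0.0400 + 1.2140i → escape time 3
(row=1, col=1): c = 0.0960 + 1.2140i → escape time 3
(row=1, col=2): c = 0.2320 + 1.2140i → escape time 2
(row=1, col=3): c = 0.3680 + 1.2140i → escape time 2
(row=1, col=4): c = 0.5040 + 1.2140i → escape time 2
(row=1, col=5): c = 0.6400 + 1.2140i → escape time 2
(row=2, col=0): c = -0.0400 + 0.9280i → escape time 5
(row=2, col=1): c = 0.0960 + 0.9280i → escape time 5
(row=2, col=2): c = 0.2320 + 0.9280i → escape time 4
(row=2, col=3): c = 0.3680 + 0.9280i → escape time 3
(row=2, col=4): c = 0.5040 + 0.9280i → escape time 3
(row=2, col=5): c = 0.6400 + 0.9280i → escape time 2
(row=3, col=0): c = -0.0400 + 0.6420i → escape time 5
(row=3, col=1): c = 0.0960 + 0.6420i → escape time 5
(row=3, col=2): c = 0.2320 + 0.6420i → escape time 5
(row=3, col=3): c = 0.3680 + 0.6420i → escape time 5
(row=3, col=4): c = 0.5040 + 0.6420i → escape time 4
(row=3, col=5): c = 0.6400 + 0.6420i → escape time 3
(row=4, col=0): c = -0.0400 + 0.3560i → escape time 5
(row=4, col=1): c = 0.0960 + 0.3560i → escape time 5
(row=4, col=2): c = 0.2320 + 0.3560i → escape time 5
(row=4, col=3): c = 0.3680 + 0.3560i → escape time 5
(row=4, col=4): c = 0.5040 + 0.3560i → escape time 5
(row=4, col=5): c = 0.6400 + 0.3560i → escape time 3
(row=5, col=0): c = -0.0400 + 0.0700i → escape time 5
(row=5, col=1): c = 0.0960 + 0.0700i → escape time 5
(row=5, col=2): c = 0.2320 + 0.0700i → escape time 5
(row=5, col=3): c = 0.3680 + 0.0700i → escape time 5
(row=5, col=4): c = 0.5040 + 0.0700i → escape time 5
(row=5, col=5): c = 0.6400 + 0.0700i → escape time 4

Answer: 222222
332222
554332
555543
555553
555554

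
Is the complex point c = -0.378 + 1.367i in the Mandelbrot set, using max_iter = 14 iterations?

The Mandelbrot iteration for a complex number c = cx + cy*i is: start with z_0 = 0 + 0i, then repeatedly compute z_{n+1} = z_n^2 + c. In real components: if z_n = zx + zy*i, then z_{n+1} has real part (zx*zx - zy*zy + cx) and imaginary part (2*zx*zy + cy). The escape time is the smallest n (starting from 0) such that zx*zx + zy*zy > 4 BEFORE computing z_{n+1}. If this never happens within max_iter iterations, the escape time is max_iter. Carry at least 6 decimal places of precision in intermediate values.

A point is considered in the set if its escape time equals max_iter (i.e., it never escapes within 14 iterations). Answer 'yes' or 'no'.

z_0 = 0 + 0i, c = -0.3780 + 1.3670i
Iter 1: z = -0.3780 + 1.3670i, |z|^2 = 2.0116
Iter 2: z = -2.1038 + 0.3335i, |z|^2 = 4.5372
Escaped at iteration 2

Answer: no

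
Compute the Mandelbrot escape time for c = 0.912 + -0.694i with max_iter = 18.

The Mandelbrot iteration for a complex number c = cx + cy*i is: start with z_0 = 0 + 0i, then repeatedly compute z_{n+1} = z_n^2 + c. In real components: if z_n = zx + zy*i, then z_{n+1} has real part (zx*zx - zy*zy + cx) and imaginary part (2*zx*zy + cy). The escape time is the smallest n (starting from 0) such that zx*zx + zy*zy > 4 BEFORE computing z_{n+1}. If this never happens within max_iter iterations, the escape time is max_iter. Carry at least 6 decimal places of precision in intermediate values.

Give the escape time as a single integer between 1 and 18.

z_0 = 0 + 0i, c = 0.9120 + -0.6940i
Iter 1: z = 0.9120 + -0.6940i, |z|^2 = 1.3134
Iter 2: z = 1.2621 + -1.9599i, |z|^2 = 5.4340
Escaped at iteration 2

Answer: 2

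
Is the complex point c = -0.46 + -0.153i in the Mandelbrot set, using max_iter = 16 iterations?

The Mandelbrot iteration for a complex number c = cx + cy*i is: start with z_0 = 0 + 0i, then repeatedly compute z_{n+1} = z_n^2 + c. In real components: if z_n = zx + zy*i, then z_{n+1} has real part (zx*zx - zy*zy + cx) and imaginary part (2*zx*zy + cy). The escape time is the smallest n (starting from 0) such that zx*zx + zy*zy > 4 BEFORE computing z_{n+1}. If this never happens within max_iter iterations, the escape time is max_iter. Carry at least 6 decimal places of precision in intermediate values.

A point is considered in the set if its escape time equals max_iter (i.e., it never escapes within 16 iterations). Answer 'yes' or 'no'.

z_0 = 0 + 0i, c = -0.4600 + -0.1530i
Iter 1: z = -0.4600 + -0.1530i, |z|^2 = 0.2350
Iter 2: z = -0.2718 + -0.0122i, |z|^2 = 0.0740
Iter 3: z = -0.3863 + -0.1463i, |z|^2 = 0.1706
Iter 4: z = -0.3322 + -0.0399i, |z|^2 = 0.1120
Iter 5: z = -0.3512 + -0.1265i, |z|^2 = 0.1394
Iter 6: z = -0.3526 + -0.0642i, |z|^2 = 0.1285
Iter 7: z = -0.3398 + -0.1077i, |z|^2 = 0.1271
Iter 8: z = -0.3562 + -0.0798i, |z|^2 = 0.1332
Iter 9: z = -0.3395 + -0.0962i, |z|^2 = 0.1245
Iter 10: z = -0.3540 + -0.0877i, |z|^2 = 0.1330
Iter 11: z = -0.3424 + -0.0909i, |z|^2 = 0.1255
Iter 12: z = -0.3510 + -0.0907i, |z|^2 = 0.1315
Iter 13: z = -0.3450 + -0.0893i, |z|^2 = 0.1270
Iter 14: z = -0.3489 + -0.0914i, |z|^2 = 0.1301
Iter 15: z = -0.3466 + -0.0892i, |z|^2 = 0.1281
Did not escape in 16 iterations → in set

Answer: yes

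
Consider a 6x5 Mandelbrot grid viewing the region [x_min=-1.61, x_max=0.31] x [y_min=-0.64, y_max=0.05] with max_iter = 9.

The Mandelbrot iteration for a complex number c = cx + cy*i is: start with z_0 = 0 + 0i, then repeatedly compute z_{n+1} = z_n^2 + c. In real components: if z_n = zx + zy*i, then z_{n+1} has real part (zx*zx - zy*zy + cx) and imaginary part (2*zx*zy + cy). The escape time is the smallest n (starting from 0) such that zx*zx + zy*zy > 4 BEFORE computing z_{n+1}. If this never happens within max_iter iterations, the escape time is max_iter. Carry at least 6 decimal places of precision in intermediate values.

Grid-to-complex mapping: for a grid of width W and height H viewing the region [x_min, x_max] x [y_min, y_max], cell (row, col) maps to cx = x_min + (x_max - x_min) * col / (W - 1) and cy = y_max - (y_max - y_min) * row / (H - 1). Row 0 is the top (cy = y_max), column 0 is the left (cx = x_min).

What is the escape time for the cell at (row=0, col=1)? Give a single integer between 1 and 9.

Answer: 9

Derivation:
z_0 = 0 + 0i, c = -1.2260 + 0.0500i
Iter 1: z = -1.2260 + 0.0500i, |z|^2 = 1.5056
Iter 2: z = 0.2746 + -0.0726i, |z|^2 = 0.0807
Iter 3: z = -1.1559 + 0.0101i, |z|^2 = 1.3362
Iter 4: z = 0.1100 + 0.0266i, |z|^2 = 0.0128
Iter 5: z = -1.2146 + 0.0558i, |z|^2 = 1.4784
Iter 6: z = 0.2462 + -0.0857i, |z|^2 = 0.0679
Iter 7: z = -1.1727 + 0.0078i, |z|^2 = 1.3754
Iter 8: z = 0.1492 + 0.0316i, |z|^2 = 0.0233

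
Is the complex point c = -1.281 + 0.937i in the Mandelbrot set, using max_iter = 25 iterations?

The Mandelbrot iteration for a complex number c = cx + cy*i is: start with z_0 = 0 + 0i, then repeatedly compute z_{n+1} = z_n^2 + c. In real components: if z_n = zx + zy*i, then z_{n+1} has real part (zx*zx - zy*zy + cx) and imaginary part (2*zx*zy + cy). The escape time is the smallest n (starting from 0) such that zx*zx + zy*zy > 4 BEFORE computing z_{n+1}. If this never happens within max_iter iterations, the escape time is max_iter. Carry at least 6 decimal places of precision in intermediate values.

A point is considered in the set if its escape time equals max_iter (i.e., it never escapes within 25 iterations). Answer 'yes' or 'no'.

z_0 = 0 + 0i, c = -1.2810 + 0.9370i
Iter 1: z = -1.2810 + 0.9370i, |z|^2 = 2.5189
Iter 2: z = -0.5180 + -1.4636i, |z|^2 = 2.4104
Iter 3: z = -3.1548 + 2.4533i, |z|^2 = 15.9713
Escaped at iteration 3

Answer: no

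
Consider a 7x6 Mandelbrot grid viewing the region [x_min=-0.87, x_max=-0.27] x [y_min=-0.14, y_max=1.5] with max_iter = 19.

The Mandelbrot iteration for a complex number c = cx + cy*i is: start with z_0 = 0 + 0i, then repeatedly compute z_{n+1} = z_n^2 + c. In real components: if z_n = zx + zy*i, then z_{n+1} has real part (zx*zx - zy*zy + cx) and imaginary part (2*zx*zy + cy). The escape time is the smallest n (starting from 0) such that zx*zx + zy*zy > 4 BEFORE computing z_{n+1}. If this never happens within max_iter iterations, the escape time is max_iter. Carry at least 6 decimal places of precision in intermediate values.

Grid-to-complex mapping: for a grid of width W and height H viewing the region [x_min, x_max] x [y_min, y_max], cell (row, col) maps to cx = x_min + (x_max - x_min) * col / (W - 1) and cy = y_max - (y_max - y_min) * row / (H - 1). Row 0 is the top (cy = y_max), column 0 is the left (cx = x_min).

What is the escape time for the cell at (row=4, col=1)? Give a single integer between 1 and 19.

Answer: 16

Derivation:
z_0 = 0 + 0i, c = -0.7700 + 0.1880i
Iter 1: z = -0.7700 + 0.1880i, |z|^2 = 0.6282
Iter 2: z = -0.2124 + -0.1015i, |z|^2 = 0.0554
Iter 3: z = -0.7352 + 0.2311i, |z|^2 = 0.5939
Iter 4: z = -0.2829 + -0.1518i, |z|^2 = 0.1031
Iter 5: z = -0.7130 + 0.2739i, |z|^2 = 0.5834
Iter 6: z = -0.3367 + -0.2026i, |z|^2 = 0.1544
Iter 7: z = -0.6977 + 0.3244i, |z|^2 = 0.5921
Iter 8: z = -0.3885 + -0.2647i, |z|^2 = 0.2210
Iter 9: z = -0.6892 + 0.3937i, |z|^2 = 0.6299
Iter 10: z = -0.4500 + -0.3546i, |z|^2 = 0.3283
Iter 11: z = -0.6932 + 0.5072i, |z|^2 = 0.7378
Iter 12: z = -0.5466 + -0.5152i, |z|^2 = 0.5642
Iter 13: z = -0.7366 + 0.7512i, |z|^2 = 1.1069
Iter 14: z = -0.7917 + -0.9187i, |z|^2 = 1.4707
Iter 15: z = -0.9872 + 1.6426i, |z|^2 = 3.6726
Iter 16: z = -2.4936 + -3.0550i, |z|^2 = 15.5512
Escaped at iteration 16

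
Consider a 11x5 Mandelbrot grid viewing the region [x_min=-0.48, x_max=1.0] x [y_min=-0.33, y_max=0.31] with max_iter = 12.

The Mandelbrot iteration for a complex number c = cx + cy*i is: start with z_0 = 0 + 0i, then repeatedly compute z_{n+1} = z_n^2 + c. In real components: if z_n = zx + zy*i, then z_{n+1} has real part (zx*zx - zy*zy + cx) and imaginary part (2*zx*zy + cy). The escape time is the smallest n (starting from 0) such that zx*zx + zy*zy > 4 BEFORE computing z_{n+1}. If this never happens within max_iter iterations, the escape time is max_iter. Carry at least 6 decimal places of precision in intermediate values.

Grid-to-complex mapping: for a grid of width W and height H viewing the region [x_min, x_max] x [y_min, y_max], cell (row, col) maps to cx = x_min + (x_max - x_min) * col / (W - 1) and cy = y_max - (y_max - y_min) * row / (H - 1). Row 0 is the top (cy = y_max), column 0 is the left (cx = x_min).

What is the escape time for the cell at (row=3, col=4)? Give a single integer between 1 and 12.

z_0 = 0 + 0i, c = 0.1120 + -0.1700i
Iter 1: z = 0.1120 + -0.1700i, |z|^2 = 0.0414
Iter 2: z = 0.0956 + -0.2081i, |z|^2 = 0.0524
Iter 3: z = 0.0779 + -0.2098i, |z|^2 = 0.0501
Iter 4: z = 0.0740 + -0.2027i, |z|^2 = 0.0466
Iter 5: z = 0.0764 + -0.2000i, |z|^2 = 0.0458
Iter 6: z = 0.0778 + -0.2006i, |z|^2 = 0.0463
Iter 7: z = 0.0778 + -0.2012i, |z|^2 = 0.0465
Iter 8: z = 0.0776 + -0.2013i, |z|^2 = 0.0465
Iter 9: z = 0.0775 + -0.2012i, |z|^2 = 0.0465
Iter 10: z = 0.0775 + -0.2012i, |z|^2 = 0.0465
Iter 11: z = 0.0775 + -0.2012i, |z|^2 = 0.0465

Answer: 12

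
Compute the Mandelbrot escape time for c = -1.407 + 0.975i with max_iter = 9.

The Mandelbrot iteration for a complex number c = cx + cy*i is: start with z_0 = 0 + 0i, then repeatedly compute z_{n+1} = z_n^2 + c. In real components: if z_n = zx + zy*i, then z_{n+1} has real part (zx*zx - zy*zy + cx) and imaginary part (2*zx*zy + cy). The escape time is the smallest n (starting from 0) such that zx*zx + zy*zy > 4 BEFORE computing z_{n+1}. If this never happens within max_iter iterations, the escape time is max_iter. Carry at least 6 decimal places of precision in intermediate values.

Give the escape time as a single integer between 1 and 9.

Answer: 3

Derivation:
z_0 = 0 + 0i, c = -1.4070 + 0.9750i
Iter 1: z = -1.4070 + 0.9750i, |z|^2 = 2.9303
Iter 2: z = -0.3780 + -1.7687i, |z|^2 = 3.2710
Iter 3: z = -4.3923 + 2.3120i, |z|^2 = 24.6373
Escaped at iteration 3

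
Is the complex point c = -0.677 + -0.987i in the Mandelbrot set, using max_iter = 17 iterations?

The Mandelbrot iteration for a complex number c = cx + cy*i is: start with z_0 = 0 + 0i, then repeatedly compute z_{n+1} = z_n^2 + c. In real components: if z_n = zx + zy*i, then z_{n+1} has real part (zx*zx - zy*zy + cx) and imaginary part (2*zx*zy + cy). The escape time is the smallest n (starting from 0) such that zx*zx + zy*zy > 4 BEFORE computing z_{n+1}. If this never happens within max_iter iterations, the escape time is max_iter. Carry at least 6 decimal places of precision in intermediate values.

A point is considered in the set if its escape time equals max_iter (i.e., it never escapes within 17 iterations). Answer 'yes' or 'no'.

Answer: no

Derivation:
z_0 = 0 + 0i, c = -0.6770 + -0.9870i
Iter 1: z = -0.6770 + -0.9870i, |z|^2 = 1.4325
Iter 2: z = -1.1928 + 0.3494i, |z|^2 = 1.5449
Iter 3: z = 0.6238 + -1.8206i, |z|^2 = 3.7035
Iter 4: z = -3.6023 + -3.2583i, |z|^2 = 23.5929
Escaped at iteration 4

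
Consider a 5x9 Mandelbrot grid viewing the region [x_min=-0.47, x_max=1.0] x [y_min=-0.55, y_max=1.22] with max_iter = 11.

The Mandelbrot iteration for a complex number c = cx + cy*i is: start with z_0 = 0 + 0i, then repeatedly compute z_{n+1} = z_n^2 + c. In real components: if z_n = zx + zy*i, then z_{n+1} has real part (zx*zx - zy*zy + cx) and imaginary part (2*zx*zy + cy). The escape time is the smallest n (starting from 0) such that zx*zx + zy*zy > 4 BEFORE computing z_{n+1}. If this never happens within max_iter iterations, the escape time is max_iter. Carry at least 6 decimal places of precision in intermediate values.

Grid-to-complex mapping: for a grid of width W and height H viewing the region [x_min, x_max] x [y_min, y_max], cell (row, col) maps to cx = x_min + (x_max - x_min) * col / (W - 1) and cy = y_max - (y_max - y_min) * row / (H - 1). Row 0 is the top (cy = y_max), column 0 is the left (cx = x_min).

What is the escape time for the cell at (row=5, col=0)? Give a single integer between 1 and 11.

z_0 = 0 + 0i, c = -0.4700 + 0.1138i
Iter 1: z = -0.4700 + 0.1138i, |z|^2 = 0.2338
Iter 2: z = -0.2620 + 0.0068i, |z|^2 = 0.0687
Iter 3: z = -0.4014 + 0.1102i, |z|^2 = 0.1732
Iter 4: z = -0.3210 + 0.0253i, |z|^2 = 0.1037
Iter 5: z = -0.3676 + 0.0975i, |z|^2 = 0.1446
Iter 6: z = -0.3444 + 0.0421i, |z|^2 = 0.1204
Iter 7: z = -0.3532 + 0.0848i, |z|^2 = 0.1319
Iter 8: z = -0.3525 + 0.0539i, |z|^2 = 0.1271
Iter 9: z = -0.3487 + 0.0758i, |z|^2 = 0.1273
Iter 10: z = -0.3542 + 0.0609i, |z|^2 = 0.1291

Answer: 11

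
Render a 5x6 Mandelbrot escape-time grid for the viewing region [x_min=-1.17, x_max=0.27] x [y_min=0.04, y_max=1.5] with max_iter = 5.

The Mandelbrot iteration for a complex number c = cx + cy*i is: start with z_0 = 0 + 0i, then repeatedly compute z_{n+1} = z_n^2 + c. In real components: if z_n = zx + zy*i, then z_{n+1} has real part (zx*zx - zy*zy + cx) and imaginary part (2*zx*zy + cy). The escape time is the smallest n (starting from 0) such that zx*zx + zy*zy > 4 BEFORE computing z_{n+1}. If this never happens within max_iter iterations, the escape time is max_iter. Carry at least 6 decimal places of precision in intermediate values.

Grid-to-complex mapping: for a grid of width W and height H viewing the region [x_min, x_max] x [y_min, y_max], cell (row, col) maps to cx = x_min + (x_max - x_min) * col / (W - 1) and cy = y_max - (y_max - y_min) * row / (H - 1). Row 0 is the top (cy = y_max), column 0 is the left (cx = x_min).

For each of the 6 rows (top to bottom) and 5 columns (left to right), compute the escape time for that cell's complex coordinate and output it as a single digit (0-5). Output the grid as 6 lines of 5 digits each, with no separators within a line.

Answer: 22222
23332
33454
35555
55555
55555

Derivation:
(row=0, col=0): c = -1.1700 + 1.5000i → escape time 2
(row=0, col=1): c = -0.8100 + 1.5000i → escape time 2
(row=0, col=2): c = -0.4500 + 1.5000i → escape time 2
(row=0, col=3): c = -0.0900 + 1.5000i → escape time 2
(row=0, col=4): c = 0.2700 + 1.5000i → escape time 2
(row=1, col=0): c = -1.1700 + 1.2080i → escape time 2
(row=1, col=1): c = -0.8100 + 1.2080i → escape time 3
(row=1, col=2): c = -0.4500 + 1.2080i → escape time 3
(row=1, col=3): c = -0.0900 + 1.2080i → escape time 3
(row=1, col=4): c = 0.2700 + 1.2080i → escape time 2
(row=2, col=0): c = -1.1700 + 0.9160i → escape time 3
(row=2, col=1): c = -0.8100 + 0.9160i → escape time 3
(row=2, col=2): c = -0.4500 + 0.9160i → escape time 4
(row=2, col=3): c = -0.0900 + 0.9160i → escape time 5
(row=2, col=4): c = 0.2700 + 0.9160i → escape time 4
(row=3, col=0): c = -1.1700 + 0.6240i → escape time 3
(row=3, col=1): c = -0.8100 + 0.6240i → escape time 5
(row=3, col=2): c = -0.4500 + 0.6240i → escape time 5
(row=3, col=3): c = -0.0900 + 0.6240i → escape time 5
(row=3, col=4): c = 0.2700 + 0.6240i → escape time 5
(row=4, col=0): c = -1.1700 + 0.3320i → escape time 5
(row=4, col=1): c = -0.8100 + 0.3320i → escape time 5
(row=4, col=2): c = -0.4500 + 0.3320i → escape time 5
(row=4, col=3): c = -0.0900 + 0.3320i → escape time 5
(row=4, col=4): c = 0.2700 + 0.3320i → escape time 5
(row=5, col=0): c = -1.1700 + 0.0400i → escape time 5
(row=5, col=1): c = -0.8100 + 0.0400i → escape time 5
(row=5, col=2): c = -0.4500 + 0.0400i → escape time 5
(row=5, col=3): c = -0.0900 + 0.0400i → escape time 5
(row=5, col=4): c = 0.2700 + 0.0400i → escape time 5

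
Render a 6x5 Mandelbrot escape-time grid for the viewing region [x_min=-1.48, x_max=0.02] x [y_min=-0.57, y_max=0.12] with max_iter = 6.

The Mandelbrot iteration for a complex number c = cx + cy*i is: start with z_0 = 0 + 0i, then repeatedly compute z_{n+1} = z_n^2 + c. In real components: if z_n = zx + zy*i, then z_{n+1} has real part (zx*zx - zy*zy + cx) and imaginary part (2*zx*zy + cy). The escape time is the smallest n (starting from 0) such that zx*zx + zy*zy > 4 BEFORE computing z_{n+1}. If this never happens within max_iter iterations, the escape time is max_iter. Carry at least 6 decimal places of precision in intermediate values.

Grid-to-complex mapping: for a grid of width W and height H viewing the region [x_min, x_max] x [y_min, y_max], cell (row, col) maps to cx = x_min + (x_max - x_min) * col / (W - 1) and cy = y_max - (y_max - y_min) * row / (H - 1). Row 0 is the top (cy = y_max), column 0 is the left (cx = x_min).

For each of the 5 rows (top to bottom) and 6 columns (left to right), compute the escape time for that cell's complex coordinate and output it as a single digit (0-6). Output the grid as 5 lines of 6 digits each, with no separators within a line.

(row=0, col=0): c = -1.4800 + 0.1200i → escape time 6
(row=0, col=1): c = -1.1800 + 0.1200i → escape time 6
(row=0, col=2): c = -0.8800 + 0.1200i → escape time 6
(row=0, col=3): c = -0.5800 + 0.1200i → escape time 6
(row=0, col=4): c = -0.2800 + 0.1200i → escape time 6
(row=0, col=5): c = 0.0200 + 0.1200i → escape time 6
(row=1, col=0): c = -1.4800 + -0.0525i → escape time 6
(row=1, col=1): c = -1.1800 + -0.0525i → escape time 6
(row=1, col=2): c = -0.8800 + -0.0525i → escape time 6
(row=1, col=3): c = -0.5800 + -0.0525i → escape time 6
(row=1, col=4): c = -0.2800 + -0.0525i → escape time 6
(row=1, col=5): c = 0.0200 + -0.0525i → escape time 6
(row=2, col=0): c = -1.4800 + -0.2250i → escape time 5
(row=2, col=1): c = -1.1800 + -0.2250i → escape time 6
(row=2, col=2): c = -0.8800 + -0.2250i → escape time 6
(row=2, col=3): c = -0.5800 + -0.2250i → escape time 6
(row=2, col=4): c = -0.2800 + -0.2250i → escape time 6
(row=2, col=5): c = 0.0200 + -0.2250i → escape time 6
(row=3, col=0): c = -1.4800 + -0.3975i → escape time 4
(row=3, col=1): c = -1.1800 + -0.3975i → escape time 6
(row=3, col=2): c = -0.8800 + -0.3975i → escape time 6
(row=3, col=3): c = -0.5800 + -0.3975i → escape time 6
(row=3, col=4): c = -0.2800 + -0.3975i → escape time 6
(row=3, col=5): c = 0.0200 + -0.3975i → escape time 6
(row=4, col=0): c = -1.4800 + -0.5700i → escape time 3
(row=4, col=1): c = -1.1800 + -0.5700i → escape time 4
(row=4, col=2): c = -0.8800 + -0.5700i → escape time 5
(row=4, col=3): c = -0.5800 + -0.5700i → escape time 6
(row=4, col=4): c = -0.2800 + -0.5700i → escape time 6
(row=4, col=5): c = 0.0200 + -0.5700i → escape time 6

Answer: 666666
666666
566666
466666
345666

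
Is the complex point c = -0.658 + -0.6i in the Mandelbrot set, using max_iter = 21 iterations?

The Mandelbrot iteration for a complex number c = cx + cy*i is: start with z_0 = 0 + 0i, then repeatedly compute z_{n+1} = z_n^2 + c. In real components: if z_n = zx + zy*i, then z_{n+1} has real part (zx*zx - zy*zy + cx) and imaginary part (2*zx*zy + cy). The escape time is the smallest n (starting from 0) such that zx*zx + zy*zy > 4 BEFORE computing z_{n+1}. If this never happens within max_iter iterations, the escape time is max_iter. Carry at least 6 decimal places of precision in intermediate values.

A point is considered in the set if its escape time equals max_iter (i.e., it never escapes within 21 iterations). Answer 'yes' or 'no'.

z_0 = 0 + 0i, c = -0.6580 + -0.6000i
Iter 1: z = -0.6580 + -0.6000i, |z|^2 = 0.7930
Iter 2: z = -0.5850 + 0.1896i, |z|^2 = 0.3782
Iter 3: z = -0.3517 + -0.8218i, |z|^2 = 0.7991
Iter 4: z = -1.2098 + -0.0219i, |z|^2 = 1.4640
Iter 5: z = 0.8050 + -0.5469i, |z|^2 = 0.9472
Iter 6: z = -0.3091 + -1.4805i, |z|^2 = 2.2875
Iter 7: z = -2.7545 + 0.3151i, |z|^2 = 7.6864
Escaped at iteration 7

Answer: no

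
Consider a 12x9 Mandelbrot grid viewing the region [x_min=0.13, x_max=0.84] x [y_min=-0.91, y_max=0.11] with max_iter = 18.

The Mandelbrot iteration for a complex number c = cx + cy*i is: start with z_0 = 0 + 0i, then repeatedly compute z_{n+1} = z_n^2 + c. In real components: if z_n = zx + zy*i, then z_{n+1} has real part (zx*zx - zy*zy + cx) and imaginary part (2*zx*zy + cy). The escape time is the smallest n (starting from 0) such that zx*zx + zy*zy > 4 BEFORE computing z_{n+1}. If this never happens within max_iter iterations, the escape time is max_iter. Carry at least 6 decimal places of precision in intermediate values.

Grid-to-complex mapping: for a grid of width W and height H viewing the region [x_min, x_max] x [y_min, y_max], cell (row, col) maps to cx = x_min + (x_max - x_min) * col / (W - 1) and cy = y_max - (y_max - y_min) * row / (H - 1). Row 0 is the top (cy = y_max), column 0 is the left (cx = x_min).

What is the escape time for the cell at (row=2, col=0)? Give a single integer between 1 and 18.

Answer: 18

Derivation:
z_0 = 0 + 0i, c = 0.1300 + -0.1450i
Iter 1: z = 0.1300 + -0.1450i, |z|^2 = 0.0379
Iter 2: z = 0.1259 + -0.1827i, |z|^2 = 0.0492
Iter 3: z = 0.1125 + -0.1910i, |z|^2 = 0.0491
Iter 4: z = 0.1062 + -0.1880i, |z|^2 = 0.0466
Iter 5: z = 0.1059 + -0.1849i, |z|^2 = 0.0454
Iter 6: z = 0.1070 + -0.1842i, |z|^2 = 0.0454
Iter 7: z = 0.1075 + -0.1844i, |z|^2 = 0.0456
Iter 8: z = 0.1076 + -0.1847i, |z|^2 = 0.0457
Iter 9: z = 0.1075 + -0.1847i, |z|^2 = 0.0457
Iter 10: z = 0.1074 + -0.1847i, |z|^2 = 0.0457
Iter 11: z = 0.1074 + -0.1847i, |z|^2 = 0.0456
Iter 12: z = 0.1074 + -0.1847i, |z|^2 = 0.0456
Iter 13: z = 0.1074 + -0.1847i, |z|^2 = 0.0456
Iter 14: z = 0.1074 + -0.1847i, |z|^2 = 0.0456
Iter 15: z = 0.1074 + -0.1847i, |z|^2 = 0.0456
Iter 16: z = 0.1074 + -0.1847i, |z|^2 = 0.0456
Iter 17: z = 0.1074 + -0.1847i, |z|^2 = 0.0456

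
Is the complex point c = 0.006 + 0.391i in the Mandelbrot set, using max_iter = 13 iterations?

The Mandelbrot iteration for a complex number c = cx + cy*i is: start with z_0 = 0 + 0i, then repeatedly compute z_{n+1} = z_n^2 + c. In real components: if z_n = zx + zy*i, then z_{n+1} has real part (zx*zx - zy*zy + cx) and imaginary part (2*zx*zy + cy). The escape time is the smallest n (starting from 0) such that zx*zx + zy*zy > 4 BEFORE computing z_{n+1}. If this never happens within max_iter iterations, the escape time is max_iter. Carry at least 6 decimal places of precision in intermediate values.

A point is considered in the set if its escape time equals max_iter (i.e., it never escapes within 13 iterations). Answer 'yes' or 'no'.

z_0 = 0 + 0i, c = 0.0060 + 0.3910i
Iter 1: z = 0.0060 + 0.3910i, |z|^2 = 0.1529
Iter 2: z = -0.1468 + 0.3957i, |z|^2 = 0.1781
Iter 3: z = -0.1290 + 0.2748i, |z|^2 = 0.0922
Iter 4: z = -0.0529 + 0.3201i, |z|^2 = 0.1053
Iter 5: z = -0.0937 + 0.3572i, |z|^2 = 0.1363
Iter 6: z = -0.1128 + 0.3241i, |z|^2 = 0.1178
Iter 7: z = -0.0863 + 0.3179i, |z|^2 = 0.1085
Iter 8: z = -0.0876 + 0.3361i, |z|^2 = 0.1207
Iter 9: z = -0.0993 + 0.3321i, |z|^2 = 0.1202
Iter 10: z = -0.0944 + 0.3250i, |z|^2 = 0.1146
Iter 11: z = -0.0907 + 0.3296i, |z|^2 = 0.1169
Iter 12: z = -0.0944 + 0.3312i, |z|^2 = 0.1186
Did not escape in 13 iterations → in set

Answer: yes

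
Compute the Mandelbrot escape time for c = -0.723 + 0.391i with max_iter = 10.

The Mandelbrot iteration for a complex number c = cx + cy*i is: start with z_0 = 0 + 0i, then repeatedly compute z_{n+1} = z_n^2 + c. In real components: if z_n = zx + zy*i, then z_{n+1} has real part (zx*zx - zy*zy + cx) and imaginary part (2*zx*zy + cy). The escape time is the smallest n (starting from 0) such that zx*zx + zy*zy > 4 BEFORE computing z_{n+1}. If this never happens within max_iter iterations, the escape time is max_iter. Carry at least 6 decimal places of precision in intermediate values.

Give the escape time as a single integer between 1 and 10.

Answer: 10

Derivation:
z_0 = 0 + 0i, c = -0.7230 + 0.3910i
Iter 1: z = -0.7230 + 0.3910i, |z|^2 = 0.6756
Iter 2: z = -0.3532 + -0.1744i, |z|^2 = 0.1551
Iter 3: z = -0.6287 + 0.5142i, |z|^2 = 0.6596
Iter 4: z = -0.5921 + -0.2555i, |z|^2 = 0.4159
Iter 5: z = -0.4377 + 0.6936i, |z|^2 = 0.6726
Iter 6: z = -1.0125 + -0.2161i, |z|^2 = 1.0718
Iter 7: z = 0.2554 + 0.8287i, |z|^2 = 0.7520
Iter 8: z = -1.3445 + 0.8143i, |z|^2 = 2.4708
Iter 9: z = 0.4215 + -1.7987i, |z|^2 = 3.4129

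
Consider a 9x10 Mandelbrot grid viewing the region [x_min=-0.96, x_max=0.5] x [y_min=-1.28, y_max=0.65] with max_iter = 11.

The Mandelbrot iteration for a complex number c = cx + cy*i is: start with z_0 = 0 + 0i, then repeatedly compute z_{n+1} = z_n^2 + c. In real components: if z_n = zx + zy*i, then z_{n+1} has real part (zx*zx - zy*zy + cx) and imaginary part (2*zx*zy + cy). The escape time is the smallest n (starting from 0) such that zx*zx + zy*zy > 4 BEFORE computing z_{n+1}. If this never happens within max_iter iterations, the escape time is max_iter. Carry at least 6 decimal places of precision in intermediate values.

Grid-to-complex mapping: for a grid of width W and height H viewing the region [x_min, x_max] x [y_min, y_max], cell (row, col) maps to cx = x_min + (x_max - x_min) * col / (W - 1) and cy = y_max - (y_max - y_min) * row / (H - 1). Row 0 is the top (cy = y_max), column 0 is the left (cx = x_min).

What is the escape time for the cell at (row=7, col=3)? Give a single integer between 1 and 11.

z_0 = 0 + 0i, c = -0.4125 + -0.8511i
Iter 1: z = -0.4125 + -0.8511i, |z|^2 = 0.8945
Iter 2: z = -0.9667 + -0.1489i, |z|^2 = 0.9568
Iter 3: z = 0.4999 + -0.5631i, |z|^2 = 0.5670
Iter 4: z = -0.4797 + -1.4141i, |z|^2 = 2.2299
Iter 5: z = -2.1821 + 0.5057i, |z|^2 = 5.0172
Escaped at iteration 5

Answer: 5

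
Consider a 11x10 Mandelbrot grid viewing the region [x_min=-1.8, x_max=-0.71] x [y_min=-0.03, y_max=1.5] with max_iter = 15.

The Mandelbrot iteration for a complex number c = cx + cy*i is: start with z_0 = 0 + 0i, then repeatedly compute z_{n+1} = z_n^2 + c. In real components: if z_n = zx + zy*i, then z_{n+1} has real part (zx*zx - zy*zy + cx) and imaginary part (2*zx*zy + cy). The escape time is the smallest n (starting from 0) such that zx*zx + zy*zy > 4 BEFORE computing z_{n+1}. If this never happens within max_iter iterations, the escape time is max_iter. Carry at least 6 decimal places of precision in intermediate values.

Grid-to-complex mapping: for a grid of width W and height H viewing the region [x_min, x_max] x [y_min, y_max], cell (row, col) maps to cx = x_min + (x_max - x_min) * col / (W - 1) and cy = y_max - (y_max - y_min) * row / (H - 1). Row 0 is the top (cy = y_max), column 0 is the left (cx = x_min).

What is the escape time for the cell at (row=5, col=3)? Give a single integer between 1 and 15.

Answer: 3

Derivation:
z_0 = 0 + 0i, c = -1.4730 + 0.6500i
Iter 1: z = -1.4730 + 0.6500i, |z|^2 = 2.5922
Iter 2: z = 0.2742 + -1.2649i, |z|^2 = 1.6752
Iter 3: z = -2.9978 + -0.0437i, |z|^2 = 8.9885
Escaped at iteration 3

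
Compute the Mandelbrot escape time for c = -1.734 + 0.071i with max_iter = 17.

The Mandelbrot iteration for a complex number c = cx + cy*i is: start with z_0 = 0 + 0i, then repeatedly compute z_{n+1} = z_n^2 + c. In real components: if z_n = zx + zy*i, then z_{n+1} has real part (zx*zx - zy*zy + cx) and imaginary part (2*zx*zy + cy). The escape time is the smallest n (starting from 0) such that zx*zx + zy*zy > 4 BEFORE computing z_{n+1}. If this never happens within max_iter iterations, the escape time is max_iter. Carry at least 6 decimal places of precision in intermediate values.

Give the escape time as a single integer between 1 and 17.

Answer: 6

Derivation:
z_0 = 0 + 0i, c = -1.7340 + 0.0710i
Iter 1: z = -1.7340 + 0.0710i, |z|^2 = 3.0118
Iter 2: z = 1.2677 + -0.1752i, |z|^2 = 1.6378
Iter 3: z = -0.1576 + -0.3733i, |z|^2 = 0.1642
Iter 4: z = -1.8485 + 0.1887i, |z|^2 = 3.4525
Iter 5: z = 1.6474 + -0.6265i, |z|^2 = 3.1062
Iter 6: z = 0.5873 + -1.9930i, |z|^2 = 4.3172
Escaped at iteration 6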